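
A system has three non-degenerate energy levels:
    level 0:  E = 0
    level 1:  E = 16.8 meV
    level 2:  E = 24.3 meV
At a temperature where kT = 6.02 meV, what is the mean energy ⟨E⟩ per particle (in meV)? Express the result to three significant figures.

1.35 meV

Eᵢ/kT = 0, 2.7907, 4.0365.
Z = Σ e^(−Eᵢ/kT) = e^(−0) + e^(−2.7907) + e^(−4.0365) = 1.0000 + 0.061378 + 0.017659 = 1.0790.
⟨E⟩ = Σ Eᵢ e^(−Eᵢ/kT) / Z = (0·1.0000 + 16.8·0.061378 + 24.3·0.017659) / 1.0790 = 1.35 meV.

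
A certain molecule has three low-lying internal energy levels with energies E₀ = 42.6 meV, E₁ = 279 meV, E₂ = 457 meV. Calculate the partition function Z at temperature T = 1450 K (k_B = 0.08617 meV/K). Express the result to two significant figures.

k_BT = 0.08617 × 1450 K = 124.9 meV.
Eᵢ/kT = 0.3411, 2.234, 3.659.
Z = Σ e^(−Eᵢ/kT) = e^(−0.3411) + e^(−2.234) + e^(−3.659) = 0.7110 + 0.1071 + 0.02576 = 0.8439.

Z = 0.84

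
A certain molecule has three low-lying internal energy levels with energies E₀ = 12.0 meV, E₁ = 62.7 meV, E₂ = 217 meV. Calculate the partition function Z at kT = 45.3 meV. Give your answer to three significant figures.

Z = 1.03

Eᵢ/kT = 0.26490, 1.3841, 4.7903.
Z = Σ e^(−Eᵢ/kT) = e^(−0.26490) + e^(−1.3841) + e^(−4.7903) = 0.76728 + 0.25055 + 0.0083100 = 1.0261.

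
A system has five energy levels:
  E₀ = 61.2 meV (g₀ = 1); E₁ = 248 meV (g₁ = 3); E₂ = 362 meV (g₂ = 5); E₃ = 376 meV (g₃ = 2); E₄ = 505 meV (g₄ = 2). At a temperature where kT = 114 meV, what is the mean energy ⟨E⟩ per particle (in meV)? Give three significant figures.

191 meV

Eᵢ/kT = 0.53684, 2.1754, 3.1754, 3.2982, 4.4298.
Z = Σ gᵢe^(−Eᵢ/kT) = 1·e^(−0.53684) + 3·e^(−2.1754) + 5·e^(−3.1754) + 2·e^(−3.2982) + 2·e^(−4.4298) = 0.58459 + 0.34069 + 0.20889 + 0.073899 + 0.023834 = 1.2319.
⟨E⟩ = Σ Eᵢ gᵢe^(−Eᵢ/kT) / Z = (61.2·0.58459 + 248·0.34069 + 362·0.20889 + 376·0.073899 + 505·0.023834) / 1.2319 = 191 meV.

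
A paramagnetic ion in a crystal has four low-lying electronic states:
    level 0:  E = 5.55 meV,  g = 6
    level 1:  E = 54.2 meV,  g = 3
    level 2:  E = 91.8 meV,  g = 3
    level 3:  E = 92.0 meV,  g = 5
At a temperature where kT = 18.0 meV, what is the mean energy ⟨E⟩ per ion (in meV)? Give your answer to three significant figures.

8.02 meV

Eᵢ/kT = 0.30833, 3.0111, 5.1000, 5.1111.
Z = Σ gᵢe^(−Eᵢ/kT) = 6·e^(−0.30833) + 3·e^(−3.0111) + 3·e^(−5.1000) + 5·e^(−5.1111) = 4.4080 + 0.14771 + 0.018290 + 0.030147 = 4.6041.
⟨E⟩ = Σ Eᵢ gᵢe^(−Eᵢ/kT) / Z = (5.55·4.4080 + 54.2·0.14771 + 91.8·0.018290 + 92.0·0.030147) / 4.6041 = 8.02 meV.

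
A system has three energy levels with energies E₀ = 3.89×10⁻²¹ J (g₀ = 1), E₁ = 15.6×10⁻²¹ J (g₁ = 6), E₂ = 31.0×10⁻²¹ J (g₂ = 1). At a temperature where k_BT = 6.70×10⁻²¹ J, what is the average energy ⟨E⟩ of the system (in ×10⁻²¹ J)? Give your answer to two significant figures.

10 ×10⁻²¹ J

Eᵢ/kT = 0.5806, 2.328, 4.627.
Z = Σ gᵢe^(−Eᵢ/kT) = 1·e^(−0.5806) + 6·e^(−2.328) + 1·e^(−4.627) = 0.5596 + 0.5849 + 0.009784 = 1.154.
⟨E⟩ = Σ Eᵢ gᵢe^(−Eᵢ/kT) / Z = (3.89·0.5596 + 15.6·0.5849 + 31.0·0.009784) / 1.154 = 10 ×10⁻²¹ J.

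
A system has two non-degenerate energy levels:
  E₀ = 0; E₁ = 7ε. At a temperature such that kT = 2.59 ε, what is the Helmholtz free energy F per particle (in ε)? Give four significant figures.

-0.1680 ε

Eᵢ/kT = 0, 2.70270.
Z = Σ e^(−Eᵢ/kT) = e^(−0) + e^(−2.70270) = 1.00000 + 0.0670243 = 1.06702.
F = −kT ln Z = −2.59 × ln(1.06702) = −2.59 × 0.0648697 = -0.1680 ε.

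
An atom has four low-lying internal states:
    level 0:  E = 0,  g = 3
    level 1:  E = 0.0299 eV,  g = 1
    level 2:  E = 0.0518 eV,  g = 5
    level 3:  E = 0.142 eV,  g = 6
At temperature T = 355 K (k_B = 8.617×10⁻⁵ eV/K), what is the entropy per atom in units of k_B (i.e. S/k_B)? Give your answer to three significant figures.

k_BT = 8.617×10⁻⁵ × 355 K = 0.030590 eV.
Eᵢ/kT = 0, 0.97744, 1.6934, 4.6420.
Z = Σ gᵢe^(−Eᵢ/kT) = 3·e^(−0) + 1·e^(−0.97744) + 5·e^(−1.6934) + 6·e^(−4.6420) = 3.0000 + 0.37627 + 0.91947 + 0.057830 = 4.3536.
⟨E⟩ = Σ EᵢPᵢ = 0.015410 eV.
S/k_B = ln Z + ⟨E⟩/kT = ln(4.3536) + 0.015410/0.030590 = 1.4710 + 0.50376 = 1.97.

1.97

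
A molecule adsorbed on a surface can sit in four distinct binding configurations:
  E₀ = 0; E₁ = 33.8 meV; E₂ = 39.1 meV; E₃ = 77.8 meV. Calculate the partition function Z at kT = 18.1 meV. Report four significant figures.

Eᵢ/kT = 0, 1.86740, 2.16022, 4.29834.
Z = Σ e^(−Eᵢ/kT) = e^(−0) + e^(−1.86740) + e^(−2.16022) + e^(−4.29834) = 1.00000 + 0.154525 + 0.115300 + 0.0135911 = 1.28342.

Z = 1.283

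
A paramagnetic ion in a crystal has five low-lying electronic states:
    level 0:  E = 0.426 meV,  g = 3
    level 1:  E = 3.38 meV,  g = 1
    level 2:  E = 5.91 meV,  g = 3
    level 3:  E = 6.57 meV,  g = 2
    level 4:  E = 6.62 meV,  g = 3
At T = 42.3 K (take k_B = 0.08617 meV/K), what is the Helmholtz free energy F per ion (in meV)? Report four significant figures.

k_BT = 0.08617 × 42.3 K = 3.64499 meV.
Eᵢ/kT = 0.116873, 0.927300, 1.62140, 1.80247, 1.81619.
Z = Σ gᵢe^(−Eᵢ/kT) = 3·e^(−0.116873) + 1·e^(−0.927300) + 3·e^(−1.62140) + 2·e^(−1.80247) + 3·e^(−1.81619) = 2.66909 + 0.395620 + 0.592866 + 0.329782 + 0.487933 = 4.47529.
F = −kT ln Z = −3.64499 × ln(4.47529) = −3.64499 × 1.49857 = -5.462 meV.

-5.462 meV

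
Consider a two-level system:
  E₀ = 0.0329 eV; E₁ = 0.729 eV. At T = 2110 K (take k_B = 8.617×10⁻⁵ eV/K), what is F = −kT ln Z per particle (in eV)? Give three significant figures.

k_BT = 8.617×10⁻⁵ × 2110 K = 0.18182 eV.
Eᵢ/kT = 0.18095, 4.0095.
Z = Σ e^(−Eᵢ/kT) = e^(−0.18095) + e^(−4.0095) = 0.83448 + 0.018142 = 0.85262.
F = −kT ln Z = −0.18182 × ln(0.85262) = −0.18182 × -0.15944 = 0.0290 eV.

0.0290 eV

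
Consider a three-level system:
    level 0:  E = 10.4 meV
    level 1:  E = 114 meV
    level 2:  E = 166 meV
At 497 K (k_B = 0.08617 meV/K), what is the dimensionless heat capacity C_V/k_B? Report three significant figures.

k_BT = 0.08617 × 497 K = 42.826 meV.
Eᵢ/kT = 0.24284, 2.6619, 3.8762.
Z = Σ e^(−Eᵢ/kT) = e^(−0.24284) + e^(−2.6619) + e^(−3.8762) = 0.78440 + 0.069815 + 0.020729 = 0.87494.
⟨E⟩ = 22.353 meV, ⟨E²⟩ = 1786.8 meV².
C_V/k_B = (⟨E²⟩ − ⟨E⟩²)/(kT)² = (1786.8 − 499.66)/1834.1 = 0.702.

0.702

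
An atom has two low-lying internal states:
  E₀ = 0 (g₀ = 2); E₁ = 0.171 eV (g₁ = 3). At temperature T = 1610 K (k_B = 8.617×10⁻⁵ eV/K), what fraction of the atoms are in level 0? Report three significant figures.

k_BT = 8.617×10⁻⁵ × 1610 K = 0.13873 eV.
Eᵢ/kT = 0, 1.2326.
Z = Σ gᵢe^(−Eᵢ/kT) = 2·e^(−0) + 3·e^(−1.2326) = 2.0000 + 0.87460 = 2.8746.
P₀ = g₀ e^(−E₀/kT) / Z = 2.0000/2.8746 = 0.696.

0.696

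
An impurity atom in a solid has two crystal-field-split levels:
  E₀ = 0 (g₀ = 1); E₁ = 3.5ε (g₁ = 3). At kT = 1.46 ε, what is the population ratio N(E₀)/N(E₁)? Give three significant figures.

n₀/n₁ = (g₀/g₁) exp[−(E₀−E₁)/kT] = (1/3) × exp(−(-3.5ε)/(1.46ε)) = (1/3) × exp(2.3973) = 3.66.

3.66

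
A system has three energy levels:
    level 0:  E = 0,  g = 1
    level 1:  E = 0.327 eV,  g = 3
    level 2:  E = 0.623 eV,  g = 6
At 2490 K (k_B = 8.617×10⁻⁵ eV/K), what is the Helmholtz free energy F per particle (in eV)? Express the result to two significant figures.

k_BT = 8.617×10⁻⁵ × 2490 K = 0.2146 eV.
Eᵢ/kT = 0, 1.524, 2.903.
Z = Σ gᵢe^(−Eᵢ/kT) = 1·e^(−0) + 3·e^(−1.524) + 6·e^(−2.903) = 1.000 + 0.6535 + 0.3292 = 1.983.
F = −kT ln Z = −0.2146 × ln(1.983) = −0.2146 × 0.6846 = -0.15 eV.

-0.15 eV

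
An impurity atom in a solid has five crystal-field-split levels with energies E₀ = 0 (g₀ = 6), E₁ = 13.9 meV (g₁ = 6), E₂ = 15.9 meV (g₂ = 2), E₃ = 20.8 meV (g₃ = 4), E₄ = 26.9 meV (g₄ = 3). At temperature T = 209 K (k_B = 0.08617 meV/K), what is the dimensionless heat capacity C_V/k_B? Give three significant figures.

k_BT = 0.08617 × 209 K = 18.010 meV.
Eᵢ/kT = 0, 0.77179, 0.88284, 1.1549, 1.4936.
Z = Σ gᵢe^(−Eᵢ/kT) = 6·e^(−0) + 6·e^(−0.77179) + 2·e^(−0.88284) + 4·e^(−1.1549) + 3·e^(−1.4936) = 6.0000 + 2.7731 + 0.82721 + 1.2604 + 0.67369 = 11.534.
⟨E⟩ = 8.3265 meV, ⟨E²⟩ = 154.13 meV².
C_V/k_B = (⟨E²⟩ − ⟨E⟩²)/(kT)² = (154.13 − 69.331)/324.36 = 0.261.

0.261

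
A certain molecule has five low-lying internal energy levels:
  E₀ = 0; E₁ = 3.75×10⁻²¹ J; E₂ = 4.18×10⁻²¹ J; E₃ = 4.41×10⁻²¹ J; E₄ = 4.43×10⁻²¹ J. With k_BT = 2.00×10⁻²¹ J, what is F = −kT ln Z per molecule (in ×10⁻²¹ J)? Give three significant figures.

-0.806 ×10⁻²¹ J

Eᵢ/kT = 0, 1.8750, 2.0900, 2.2050, 2.2150.
Z = Σ e^(−Eᵢ/kT) = e^(−0) + e^(−1.8750) + e^(−2.0900) + e^(−2.2050) + e^(−2.2150) = 1.0000 + 0.15335 + 0.12369 + 0.11025 + 0.10915 = 1.4964.
F = −kT ln Z = −2.00 × ln(1.4964) = −2.00 × 0.40306 = -0.806 ×10⁻²¹ J.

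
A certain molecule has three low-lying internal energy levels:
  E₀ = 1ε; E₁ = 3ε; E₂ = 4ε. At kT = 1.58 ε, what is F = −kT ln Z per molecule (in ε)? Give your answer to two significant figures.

0.43 ε

Eᵢ/kT = 0.6329, 1.899, 2.532.
Z = Σ e^(−Eᵢ/kT) = e^(−0.6329) + e^(−1.899) + e^(−2.532) = 0.5310 + 0.1497 + 0.07950 = 0.7602.
F = −kT ln Z = −1.58 × ln(0.7602) = −1.58 × -0.2742 = 0.43 ε.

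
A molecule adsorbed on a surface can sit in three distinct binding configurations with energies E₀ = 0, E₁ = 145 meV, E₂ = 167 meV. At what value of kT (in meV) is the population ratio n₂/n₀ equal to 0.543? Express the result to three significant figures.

273 meV

n₂/n₀ = exp[−(E₂−E₀)/kT] = 0.543.
⇒ (E₂−E₀)/kT = ln(1/0.543) = ln(1.8416) = 0.61063.
kT = 167 meV / 0.61063 = 273 meV.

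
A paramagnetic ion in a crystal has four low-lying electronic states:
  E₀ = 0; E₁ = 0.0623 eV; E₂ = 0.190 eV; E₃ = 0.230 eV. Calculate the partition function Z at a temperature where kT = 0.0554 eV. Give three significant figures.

Z = 1.37

Eᵢ/kT = 0, 1.1245, 3.4296, 4.1516.
Z = Σ e^(−Eᵢ/kT) = e^(−0) + e^(−1.1245) + e^(−3.4296) + e^(−4.1516) = 1.0000 + 0.32481 + 0.032400 + 0.015739 = 1.3729.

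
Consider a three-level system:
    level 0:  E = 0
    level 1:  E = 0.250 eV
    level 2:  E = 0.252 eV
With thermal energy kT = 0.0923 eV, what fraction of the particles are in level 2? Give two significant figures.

Eᵢ/kT = 0, 2.709, 2.730.
Z = Σ e^(−Eᵢ/kT) = e^(−0) + e^(−2.709) + e^(−2.730) = 1.000 + 0.06660 + 0.06522 = 1.132.
P₂ = e^(−E₂/kT) / Z = 0.06522/1.132 = 0.058.

0.058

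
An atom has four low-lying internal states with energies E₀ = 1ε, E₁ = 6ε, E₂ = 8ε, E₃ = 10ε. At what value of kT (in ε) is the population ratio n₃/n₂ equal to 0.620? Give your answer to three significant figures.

4.18 ε

n₃/n₂ = exp[−(E₃−E₂)/kT] = 0.620.
⇒ (E₃−E₂)/kT = ln(1/0.620) = ln(1.6129) = 0.47803.
kT = 2ε / 0.47803 = 4.18 ε.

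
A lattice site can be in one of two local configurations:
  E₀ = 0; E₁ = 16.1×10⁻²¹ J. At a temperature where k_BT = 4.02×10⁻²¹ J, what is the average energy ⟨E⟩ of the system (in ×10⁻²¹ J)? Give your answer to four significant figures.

Eᵢ/kT = 0, 4.00498.
Z = Σ e^(−Eᵢ/kT) = e^(−0) + e^(−4.00498) = 1.00000 + 0.0182247 = 1.01822.
⟨E⟩ = Σ Eᵢ e^(−Eᵢ/kT) / Z = (0·1.00000 + 16.1·0.0182247) / 1.01822 = 0.2882 ×10⁻²¹ J.

0.2882 ×10⁻²¹ J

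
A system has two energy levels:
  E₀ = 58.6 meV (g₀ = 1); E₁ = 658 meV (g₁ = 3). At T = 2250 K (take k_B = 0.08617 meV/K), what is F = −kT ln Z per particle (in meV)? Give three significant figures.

33.8 meV

k_BT = 0.08617 × 2250 K = 193.88 meV.
Eᵢ/kT = 0.30225, 3.3939.
Z = Σ gᵢe^(−Eᵢ/kT) = 1·e^(−0.30225) + 3·e^(−3.3939) = 0.73915 + 0.10073 = 0.83988.
F = −kT ln Z = −193.88 × ln(0.83988) = −193.88 × -0.17450 = 33.8 meV.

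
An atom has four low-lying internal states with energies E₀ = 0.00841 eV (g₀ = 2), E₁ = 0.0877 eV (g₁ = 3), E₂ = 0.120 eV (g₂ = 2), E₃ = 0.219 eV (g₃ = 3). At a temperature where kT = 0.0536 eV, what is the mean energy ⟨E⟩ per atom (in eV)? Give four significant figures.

0.03998 eV

Eᵢ/kT = 0.156903, 1.63619, 2.23881, 4.08582.
Z = Σ gᵢe^(−Eᵢ/kT) = 2·e^(−0.156903) + 3·e^(−1.63619) + 2·e^(−2.23881) + 3·e^(−4.08582) = 1.70957 + 0.584162 + 0.213171 + 0.0504280 = 2.55733.
⟨E⟩ = Σ Eᵢ gᵢe^(−Eᵢ/kT) / Z = (0.00841·1.70957 + 0.0877·0.584162 + 0.120·0.213171 + 0.219·0.0504280) / 2.55733 = 0.03998 eV.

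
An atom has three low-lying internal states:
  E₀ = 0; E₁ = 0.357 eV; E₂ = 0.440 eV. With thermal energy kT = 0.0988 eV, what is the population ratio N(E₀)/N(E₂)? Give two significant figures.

n₀/n₂ = exp[−(E₀−E₂)/kT] = exp(−(-0.440 eV)/(0.0988 eV)) = exp(4.453) = 86.

86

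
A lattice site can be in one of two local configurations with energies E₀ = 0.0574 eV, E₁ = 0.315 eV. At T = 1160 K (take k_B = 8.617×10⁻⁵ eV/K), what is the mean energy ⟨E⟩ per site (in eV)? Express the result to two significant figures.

0.076 eV

k_BT = 8.617×10⁻⁵ × 1160 K = 0.09996 eV.
Eᵢ/kT = 0.5742, 3.151.
Z = Σ e^(−Eᵢ/kT) = e^(−0.5742) + e^(−3.151) = 0.5632 + 0.04281 = 0.6060.
⟨E⟩ = Σ Eᵢ e^(−Eᵢ/kT) / Z = (0.0574·0.5632 + 0.315·0.04281) / 0.6060 = 0.076 eV.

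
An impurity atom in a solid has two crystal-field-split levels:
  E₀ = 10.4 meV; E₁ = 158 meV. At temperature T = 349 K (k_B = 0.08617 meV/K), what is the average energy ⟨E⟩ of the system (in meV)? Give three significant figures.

11.5 meV

k_BT = 0.08617 × 349 K = 30.073 meV.
Eᵢ/kT = 0.34583, 5.2539.
Z = Σ e^(−Eᵢ/kT) = e^(−0.34583) + e^(−5.2539) = 0.70763 + 0.0052271 = 0.71286.
⟨E⟩ = Σ Eᵢ e^(−Eᵢ/kT) / Z = (10.4·0.70763 + 158·0.0052271) / 0.71286 = 11.5 meV.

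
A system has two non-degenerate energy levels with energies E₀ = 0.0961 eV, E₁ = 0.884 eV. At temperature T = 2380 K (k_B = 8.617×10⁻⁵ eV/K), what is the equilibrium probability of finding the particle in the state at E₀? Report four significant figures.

k_BT = 8.617×10⁻⁵ × 2380 K = 0.205085 eV.
Eᵢ/kT = 0.468586, 4.31041.
Z = Σ e^(−Eᵢ/kT) = e^(−0.468586) + e^(−4.31041) = 0.625887 + 0.0134280 = 0.639315.
P₀ = e^(−E₀/kT) / Z = 0.625887/0.639315 = 0.9790.

0.9790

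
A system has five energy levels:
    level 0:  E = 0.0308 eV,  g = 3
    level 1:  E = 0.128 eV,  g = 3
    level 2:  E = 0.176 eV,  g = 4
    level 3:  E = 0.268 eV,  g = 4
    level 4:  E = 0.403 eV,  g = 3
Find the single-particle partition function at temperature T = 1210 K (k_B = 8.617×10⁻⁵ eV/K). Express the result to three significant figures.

k_BT = 8.617×10⁻⁵ × 1210 K = 0.10427 eV.
Eᵢ/kT = 0.29539, 1.2276, 1.6879, 2.5703, 3.8650.
Z = Σ gᵢe^(−Eᵢ/kT) = 3·e^(−0.29539) + 3·e^(−1.2276) + 4·e^(−1.6879) + 4·e^(−2.5703) + 3·e^(−3.8650) = 2.2327 + 0.87898 + 0.73963 + 0.30605 + 0.062889 = 4.2202.

Z = 4.22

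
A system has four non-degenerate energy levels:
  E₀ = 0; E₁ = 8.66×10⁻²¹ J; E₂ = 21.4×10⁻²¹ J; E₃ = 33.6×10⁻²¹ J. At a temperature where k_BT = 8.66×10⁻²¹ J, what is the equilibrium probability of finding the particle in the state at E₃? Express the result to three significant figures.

0.0140

Eᵢ/kT = 0, 1.0000, 2.4711, 3.8799.
Z = Σ e^(−Eᵢ/kT) = e^(−0) + e^(−1.0000) + e^(−2.4711) + e^(−3.8799) = 1.0000 + 0.36788 + 0.084492 + 0.020653 = 1.4730.
P₃ = e^(−E₃/kT) / Z = 0.020653/1.4730 = 0.0140.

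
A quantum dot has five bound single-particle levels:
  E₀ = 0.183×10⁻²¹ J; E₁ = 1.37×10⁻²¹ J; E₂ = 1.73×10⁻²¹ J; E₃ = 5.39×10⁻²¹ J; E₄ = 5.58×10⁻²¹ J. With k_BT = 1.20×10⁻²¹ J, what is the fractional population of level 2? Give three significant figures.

0.165

Eᵢ/kT = 0.15250, 1.1417, 1.4417, 4.4917, 4.6500.
Z = Σ e^(−Eᵢ/kT) = e^(−0.15250) + e^(−1.1417) + e^(−1.4417) + e^(−4.4917) + e^(−4.6500) = 0.85856 + 0.31928 + 0.23653 + 0.011202 + 0.0095616 = 1.4351.
P₂ = e^(−E₂/kT) / Z = 0.23653/1.4351 = 0.165.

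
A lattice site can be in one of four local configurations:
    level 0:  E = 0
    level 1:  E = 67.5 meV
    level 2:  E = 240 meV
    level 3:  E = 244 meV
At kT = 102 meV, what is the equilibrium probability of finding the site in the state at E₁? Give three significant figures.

0.303

Eᵢ/kT = 0, 0.66176, 2.3529, 2.3922.
Z = Σ e^(−Eᵢ/kT) = e^(−0) + e^(−0.66176) + e^(−2.3529) + e^(−2.3922) = 1.0000 + 0.51594 + 0.095093 + 0.091428 = 1.7025.
P₁ = e^(−E₁/kT) / Z = 0.51594/1.7025 = 0.303.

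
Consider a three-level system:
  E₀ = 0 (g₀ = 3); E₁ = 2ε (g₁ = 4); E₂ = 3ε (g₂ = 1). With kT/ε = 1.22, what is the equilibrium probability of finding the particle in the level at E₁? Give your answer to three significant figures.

0.201

Eᵢ/kT = 0, 1.6393, 2.4590.
Z = Σ gᵢe^(−Eᵢ/kT) = 3·e^(−0) + 4·e^(−1.6393) + 1·e^(−2.4590) = 3.0000 + 0.77646 + 0.085520 = 3.8620.
P₁ = g₁ e^(−E₁/kT) / Z = 0.77646/3.8620 = 0.201.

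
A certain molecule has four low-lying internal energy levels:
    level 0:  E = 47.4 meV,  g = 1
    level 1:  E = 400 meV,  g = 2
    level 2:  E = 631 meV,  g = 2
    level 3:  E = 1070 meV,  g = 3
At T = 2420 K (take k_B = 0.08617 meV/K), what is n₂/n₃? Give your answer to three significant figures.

5.47

k_BT = 0.08617 × 2420 K = 208.53 meV.
n₂/n₃ = (g₂/g₃) exp[−(E₂−E₃)/kT] = (2/3) × exp(−(-439 meV)/(208.53 meV)) = (2/3) × exp(2.1052) = 5.47.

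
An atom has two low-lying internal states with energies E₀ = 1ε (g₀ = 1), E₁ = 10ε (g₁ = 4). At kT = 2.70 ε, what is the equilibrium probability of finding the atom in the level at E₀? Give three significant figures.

Eᵢ/kT = 0.37037, 3.7037.
Z = Σ gᵢe^(−Eᵢ/kT) = 1·e^(−0.37037) + 4·e^(−3.7037) = 0.69048 + 0.098529 = 0.78901.
P₀ = g₀ e^(−E₀/kT) / Z = 0.69048/0.78901 = 0.875.

0.875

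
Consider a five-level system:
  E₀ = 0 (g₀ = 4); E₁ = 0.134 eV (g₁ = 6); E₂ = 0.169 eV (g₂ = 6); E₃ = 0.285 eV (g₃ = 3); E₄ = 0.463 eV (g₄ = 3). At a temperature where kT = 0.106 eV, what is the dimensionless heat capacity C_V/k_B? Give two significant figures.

Eᵢ/kT = 0, 1.264, 1.594, 2.689, 4.368.
Z = Σ gᵢe^(−Eᵢ/kT) = 4·e^(−0) + 6·e^(−1.264) + 6·e^(−1.594) + 3·e^(−2.689) + 3·e^(−4.368) = 4.000 + 1.695 + 1.219 + 0.2038 + 0.03803 = 7.156.
⟨E⟩ = 0.07111 eV, ⟨E²⟩ = 0.01257 eV².
C_V/k_B = (⟨E²⟩ − ⟨E⟩²)/(kT)² = (0.01257 − 0.005057)/0.01124 = 0.67.

0.67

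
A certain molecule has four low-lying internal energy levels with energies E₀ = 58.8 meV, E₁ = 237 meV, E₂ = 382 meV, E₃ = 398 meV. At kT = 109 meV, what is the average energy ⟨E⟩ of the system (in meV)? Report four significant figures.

110.3 meV

Eᵢ/kT = 0.539450, 2.17431, 3.50459, 3.65138.
Z = Σ e^(−Eᵢ/kT) = e^(−0.539450) + e^(−2.17431) + e^(−3.50459) + e^(−3.65138) = 0.583069 + 0.113687 + 0.0300591 + 0.0259553 = 0.752770.
⟨E⟩ = Σ Eᵢ e^(−Eᵢ/kT) / Z = (58.8·0.583069 + 237·0.113687 + 382·0.0300591 + 398·0.0259553) / 0.752770 = 110.3 meV.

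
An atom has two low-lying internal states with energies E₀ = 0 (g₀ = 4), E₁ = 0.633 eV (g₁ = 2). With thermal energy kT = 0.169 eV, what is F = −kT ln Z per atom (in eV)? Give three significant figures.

Eᵢ/kT = 0, 3.7456.
Z = Σ gᵢe^(−Eᵢ/kT) = 4·e^(−0) + 2·e^(−3.7456) = 4.0000 + 0.047243 = 4.0472.
F = −kT ln Z = −0.169 × ln(4.0472) = −0.169 × 1.3980 = -0.236 eV.

-0.236 eV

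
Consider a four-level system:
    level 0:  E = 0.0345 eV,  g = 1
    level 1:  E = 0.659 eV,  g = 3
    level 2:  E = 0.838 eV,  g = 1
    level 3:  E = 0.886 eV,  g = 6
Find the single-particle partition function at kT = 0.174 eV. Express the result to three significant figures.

Eᵢ/kT = 0.19828, 3.7874, 4.8161, 5.0920.
Z = Σ gᵢe^(−Eᵢ/kT) = 1·e^(−0.19828) + 3·e^(−3.7874) + 1·e^(−4.8161) + 6·e^(−5.0920) = 0.82014 + 0.067963 + 0.0080983 + 0.036874 = 0.93308.

Z = 0.933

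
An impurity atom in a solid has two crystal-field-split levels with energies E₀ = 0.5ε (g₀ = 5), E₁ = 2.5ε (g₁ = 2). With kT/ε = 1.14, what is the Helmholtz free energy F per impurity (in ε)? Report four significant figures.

-1.411 ε

Eᵢ/kT = 0.438596, 2.19298.
Z = Σ gᵢe^(−Eᵢ/kT) = 5·e^(−0.438596) + 2·e^(−2.19298) = 3.22471 + 0.223167 = 3.44788.
F = −kT ln Z = −1.14 × ln(3.44788) = −1.14 × 1.23776 = -1.411 ε.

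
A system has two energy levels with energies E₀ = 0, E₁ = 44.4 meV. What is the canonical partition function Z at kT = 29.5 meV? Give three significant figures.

Z = 1.22

Eᵢ/kT = 0, 1.5051.
Z = Σ e^(−Eᵢ/kT) = e^(−0) + e^(−1.5051) = 1.0000 + 0.22200 = 1.2220.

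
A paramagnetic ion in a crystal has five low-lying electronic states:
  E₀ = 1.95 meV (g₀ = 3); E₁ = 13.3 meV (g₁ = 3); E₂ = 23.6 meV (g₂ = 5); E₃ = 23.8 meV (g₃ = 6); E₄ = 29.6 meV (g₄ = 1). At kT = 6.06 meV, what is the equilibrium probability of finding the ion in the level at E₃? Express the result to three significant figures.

0.0432

Eᵢ/kT = 0.32178, 2.1947, 3.8944, 3.9274, 4.8845.
Z = Σ gᵢe^(−Eᵢ/kT) = 3·e^(−0.32178) + 3·e^(−2.1947) + 5·e^(−3.8944) + 6·e^(−3.9274) + 1·e^(−4.8845) = 2.1746 + 0.33418 + 0.10178 + 0.11817 + 0.0075629 = 2.7363.
P₃ = g₃ e^(−E₃/kT) / Z = 0.11817/2.7363 = 0.0432.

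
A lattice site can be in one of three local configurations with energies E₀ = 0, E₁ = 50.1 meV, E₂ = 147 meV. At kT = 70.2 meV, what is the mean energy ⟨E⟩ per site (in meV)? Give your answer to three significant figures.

26.4 meV

Eᵢ/kT = 0, 0.71368, 2.0940.
Z = Σ e^(−Eᵢ/kT) = e^(−0) + e^(−0.71368) + e^(−2.0940) = 1.0000 + 0.48984 + 0.12319 = 1.6130.
⟨E⟩ = Σ Eᵢ e^(−Eᵢ/kT) / Z = (0·1.0000 + 50.1·0.48984 + 147·0.12319) / 1.6130 = 26.4 meV.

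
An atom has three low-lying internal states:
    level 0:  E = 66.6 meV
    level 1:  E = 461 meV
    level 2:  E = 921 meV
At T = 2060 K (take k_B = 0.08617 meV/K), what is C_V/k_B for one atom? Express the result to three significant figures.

0.585

k_BT = 0.08617 × 2060 K = 177.51 meV.
Eᵢ/kT = 0.37519, 2.5970, 5.1884.
Z = Σ e^(−Eᵢ/kT) = e^(−0.37519) + e^(−2.5970) + e^(−5.1884) = 0.68716 + 0.074497 + 0.0055809 = 0.76724.
⟨E⟩ = 111.11 meV, ⟨E²⟩ = 30778 meV².
C_V/k_B = (⟨E²⟩ − ⟨E⟩²)/(kT)² = (30778 − 12345)/31510 = 0.585.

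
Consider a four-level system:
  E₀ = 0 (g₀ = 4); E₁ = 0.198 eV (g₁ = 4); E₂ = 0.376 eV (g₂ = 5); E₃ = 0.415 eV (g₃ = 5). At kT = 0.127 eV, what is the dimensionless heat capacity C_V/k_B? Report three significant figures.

0.939

Eᵢ/kT = 0, 1.5591, 2.9606, 3.2677.
Z = Σ gᵢe^(−Eᵢ/kT) = 4·e^(−0) + 4·e^(−1.5591) + 5·e^(−2.9606) + 5·e^(−3.2677) = 4.0000 + 0.84130 + 0.25894 + 0.19047 = 5.2907.
⟨E⟩ = 0.064828 eV, ⟨E²⟩ = 0.019354 eV².
C_V/k_B = (⟨E²⟩ − ⟨E⟩²)/(kT)² = (0.019354 − 0.0042027)/0.016129 = 0.939.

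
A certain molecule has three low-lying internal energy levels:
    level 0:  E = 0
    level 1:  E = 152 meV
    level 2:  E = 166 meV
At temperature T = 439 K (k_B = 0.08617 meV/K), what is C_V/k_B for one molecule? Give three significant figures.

0.499

k_BT = 0.08617 × 439 K = 37.829 meV.
Eᵢ/kT = 0, 4.0181, 4.3882.
Z = Σ e^(−Eᵢ/kT) = e^(−0) + e^(−4.0181) + e^(−4.3882) = 1.0000 + 0.017987 + 0.012423 = 1.0304.
⟨E⟩ = 4.6547 meV, ⟨E²⟩ = 735.54 meV².
C_V/k_B = (⟨E²⟩ − ⟨E⟩²)/(kT)² = (735.54 − 21.666)/1431.0 = 0.499.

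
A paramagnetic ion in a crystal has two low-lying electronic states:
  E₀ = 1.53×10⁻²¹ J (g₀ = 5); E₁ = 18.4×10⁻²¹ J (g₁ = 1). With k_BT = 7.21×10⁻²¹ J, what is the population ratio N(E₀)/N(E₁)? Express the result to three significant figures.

51.9

n₀/n₁ = (g₀/g₁) exp[−(E₀−E₁)/kT] = (5/1) × exp(−(-16.87 ×10⁻²¹ J)/(7.21 ×10⁻²¹ J)) = (5/1) × exp(2.3398) = 51.9.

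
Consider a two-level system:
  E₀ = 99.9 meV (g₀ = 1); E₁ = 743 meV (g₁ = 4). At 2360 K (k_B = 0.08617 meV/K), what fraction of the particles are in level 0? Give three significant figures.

0.855

k_BT = 0.08617 × 2360 K = 203.36 meV.
Eᵢ/kT = 0.49125, 3.6536.
Z = Σ gᵢe^(−Eᵢ/kT) = 1·e^(−0.49125) + 4·e^(−3.6536) = 0.61186 + 0.10359 = 0.71545.
P₀ = g₀ e^(−E₀/kT) / Z = 0.61186/0.71545 = 0.855.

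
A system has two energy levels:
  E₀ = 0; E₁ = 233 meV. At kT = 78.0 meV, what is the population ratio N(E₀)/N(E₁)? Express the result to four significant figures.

19.83

n₀/n₁ = exp[−(E₀−E₁)/kT] = exp(−(-233 meV)/(78.0 meV)) = exp(2.98718) = 19.83.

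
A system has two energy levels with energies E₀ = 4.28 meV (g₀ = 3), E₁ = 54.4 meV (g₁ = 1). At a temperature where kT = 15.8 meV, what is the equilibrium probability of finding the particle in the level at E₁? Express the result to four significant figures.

0.01378

Eᵢ/kT = 0.270886, 3.44304.
Z = Σ gᵢe^(−Eᵢ/kT) = 3·e^(−0.270886) + 1·e^(−3.44304) = 2.28811 + 0.0319674 = 2.32008.
P₁ = g₁ e^(−E₁/kT) / Z = 0.0319674/2.32008 = 0.01378.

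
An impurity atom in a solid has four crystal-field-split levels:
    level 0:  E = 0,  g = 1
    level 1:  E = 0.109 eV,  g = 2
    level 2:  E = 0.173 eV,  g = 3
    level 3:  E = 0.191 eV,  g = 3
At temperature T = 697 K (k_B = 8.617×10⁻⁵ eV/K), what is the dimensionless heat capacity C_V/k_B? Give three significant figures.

k_BT = 8.617×10⁻⁵ × 697 K = 0.060060 eV.
Eᵢ/kT = 0, 1.8149, 2.8805, 3.1802.
Z = Σ gᵢe^(−Eᵢ/kT) = 1·e^(−0) + 2·e^(−1.8149) + 3·e^(−2.8805) + 3·e^(−3.1802) = 1.0000 + 0.32571 + 0.16832 + 0.12473 = 1.6188.
⟨E⟩ = 0.054636 eV, ⟨E²⟩ = 0.0083134 eV².
C_V/k_B = (⟨E²⟩ − ⟨E⟩²)/(kT)² = (0.0083134 − 0.0029851)/0.0036072 = 1.48.

1.48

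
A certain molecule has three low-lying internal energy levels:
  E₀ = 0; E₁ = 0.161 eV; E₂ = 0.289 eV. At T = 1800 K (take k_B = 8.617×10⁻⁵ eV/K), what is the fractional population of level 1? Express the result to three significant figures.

k_BT = 8.617×10⁻⁵ × 1800 K = 0.15511 eV.
Eᵢ/kT = 0, 1.0380, 1.8632.
Z = Σ e^(−Eᵢ/kT) = e^(−0) + e^(−1.0380) + e^(−1.8632) = 1.0000 + 0.35416 + 0.15518 = 1.5093.
P₁ = e^(−E₁/kT) / Z = 0.35416/1.5093 = 0.235.

0.235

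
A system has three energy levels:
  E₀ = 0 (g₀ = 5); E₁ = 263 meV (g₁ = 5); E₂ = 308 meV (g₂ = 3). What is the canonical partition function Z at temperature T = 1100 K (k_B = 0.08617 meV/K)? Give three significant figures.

Z = 5.43

k_BT = 0.08617 × 1100 K = 94.787 meV.
Eᵢ/kT = 0, 2.7746, 3.2494.
Z = Σ gᵢe^(−Eᵢ/kT) = 5·e^(−0) + 5·e^(−2.7746) + 3·e^(−3.2494) = 5.0000 + 0.31187 + 0.11639 = 5.4283.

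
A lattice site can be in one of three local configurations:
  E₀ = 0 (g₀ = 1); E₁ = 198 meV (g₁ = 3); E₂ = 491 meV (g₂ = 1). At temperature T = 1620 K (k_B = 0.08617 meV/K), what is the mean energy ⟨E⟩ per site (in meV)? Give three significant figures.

k_BT = 0.08617 × 1620 K = 139.60 meV.
Eᵢ/kT = 0, 1.4183, 3.5172.
Z = Σ gᵢe^(−Eᵢ/kT) = 1·e^(−0) + 3·e^(−1.4183) + 1·e^(−3.5172) = 1.0000 + 0.72638 + 0.029682 = 1.7561.
⟨E⟩ = Σ Eᵢ gᵢe^(−Eᵢ/kT) / Z = (0·1.0000 + 198·0.72638 + 491·0.029682) / 1.7561 = 90.2 meV.

90.2 meV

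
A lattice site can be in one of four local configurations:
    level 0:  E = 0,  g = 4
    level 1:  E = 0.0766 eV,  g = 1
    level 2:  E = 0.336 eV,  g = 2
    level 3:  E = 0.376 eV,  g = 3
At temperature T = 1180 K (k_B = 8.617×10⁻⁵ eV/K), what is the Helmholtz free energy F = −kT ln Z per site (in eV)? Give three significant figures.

-0.156 eV

k_BT = 8.617×10⁻⁵ × 1180 K = 0.10168 eV.
Eᵢ/kT = 0, 0.75334, 3.3045, 3.6979.
Z = Σ gᵢe^(−Eᵢ/kT) = 4·e^(−0) + 1·e^(−0.75334) + 2·e^(−3.3045) + 3·e^(−3.6979) = 4.0000 + 0.47079 + 0.073435 + 0.074327 = 4.6186.
F = −kT ln Z = −0.10168 × ln(4.6186) = −0.10168 × 1.5301 = -0.156 eV.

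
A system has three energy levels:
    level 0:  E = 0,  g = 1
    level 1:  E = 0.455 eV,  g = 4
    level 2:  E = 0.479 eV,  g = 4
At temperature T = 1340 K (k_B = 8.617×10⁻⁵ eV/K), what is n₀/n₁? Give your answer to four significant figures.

12.86

k_BT = 8.617×10⁻⁵ × 1340 K = 0.115468 eV.
n₀/n₁ = (g₀/g₁) exp[−(E₀−E₁)/kT] = (1/4) × exp(−(-0.455 eV)/(0.115468 eV)) = (1/4) × exp(3.94049) = 12.86.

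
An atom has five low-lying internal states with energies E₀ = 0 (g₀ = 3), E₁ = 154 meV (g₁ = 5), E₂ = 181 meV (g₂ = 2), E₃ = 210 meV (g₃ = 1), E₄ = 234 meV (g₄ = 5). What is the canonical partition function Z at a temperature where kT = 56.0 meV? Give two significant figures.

Eᵢ/kT = 0, 2.750, 3.232, 3.750, 4.179.
Z = Σ gᵢe^(−Eᵢ/kT) = 3·e^(−0) + 5·e^(−2.750) + 2·e^(−3.232) + 1·e^(−3.750) + 5·e^(−4.179) = 3.000 + 0.3196 + 0.07896 + 0.02352 + 0.07657 = 3.499.

Z = 3.5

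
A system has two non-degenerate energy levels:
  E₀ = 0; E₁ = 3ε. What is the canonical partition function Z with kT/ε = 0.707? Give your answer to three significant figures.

Z = 1.01

Eᵢ/kT = 0, 4.2433.
Z = Σ e^(−Eᵢ/kT) = e^(−0) + e^(−4.2433) = 1.0000 + 0.014360 = 1.0144.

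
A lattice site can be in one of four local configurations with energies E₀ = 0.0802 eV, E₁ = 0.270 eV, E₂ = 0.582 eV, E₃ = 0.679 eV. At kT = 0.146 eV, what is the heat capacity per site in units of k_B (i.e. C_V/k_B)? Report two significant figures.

0.68

Eᵢ/kT = 0.5493, 1.849, 3.986, 4.651.
Z = Σ e^(−Eᵢ/kT) = e^(−0.5493) + e^(−1.849) + e^(−3.986) + e^(−4.651) = 0.5774 + 0.1574 + 0.01857 + 0.009552 = 0.7629.
⟨E⟩ = 0.1391 eV, ⟨E²⟩ = 0.03393 eV².
C_V/k_B = (⟨E²⟩ − ⟨E⟩²)/(kT)² = (0.03393 − 0.01935)/0.02132 = 0.68.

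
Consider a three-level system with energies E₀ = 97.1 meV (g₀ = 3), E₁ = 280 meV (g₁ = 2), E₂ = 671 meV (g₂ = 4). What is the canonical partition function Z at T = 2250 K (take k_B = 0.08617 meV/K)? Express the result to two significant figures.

k_BT = 0.08617 × 2250 K = 193.9 meV.
Eᵢ/kT = 0.5008, 1.444, 3.461.
Z = Σ gᵢe^(−Eᵢ/kT) = 3·e^(−0.5008) + 2·e^(−1.444) + 4·e^(−3.461) = 1.818 + 0.4720 + 0.1256 = 2.416.

Z = 2.4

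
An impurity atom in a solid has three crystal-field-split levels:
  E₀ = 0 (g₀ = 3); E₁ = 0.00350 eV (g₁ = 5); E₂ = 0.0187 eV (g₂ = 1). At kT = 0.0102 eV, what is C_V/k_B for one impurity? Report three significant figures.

0.0917

Eᵢ/kT = 0, 0.34314, 1.8333.
Z = Σ gᵢe^(−Eᵢ/kT) = 3·e^(−0) + 5·e^(−0.34314) + 1·e^(−1.8333) = 3.0000 + 3.5477 + 0.15989 = 6.7076.
⟨E⟩ = 0.0022969 eV, ⟨E²⟩ = 0.000014815 eV².
C_V/k_B = (⟨E²⟩ − ⟨E⟩²)/(kT)² = (0.000014815 − 0.0000052757)/0.00010404 = 0.0917.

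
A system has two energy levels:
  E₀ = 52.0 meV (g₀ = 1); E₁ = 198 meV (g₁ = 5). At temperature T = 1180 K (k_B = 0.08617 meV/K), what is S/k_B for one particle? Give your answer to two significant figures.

k_BT = 0.08617 × 1180 K = 101.7 meV.
Eᵢ/kT = 0.5113, 1.947.
Z = Σ gᵢe^(−Eᵢ/kT) = 1·e^(−0.5113) + 5·e^(−1.947) = 0.5997 + 0.7135 = 1.313.
⟨E⟩ = Σ EᵢPᵢ = 131.3 meV.
S/k_B = ln Z + ⟨E⟩/kT = ln(1.313) + 131.3/101.7 = 0.2723 + 1.291 = 1.6.

1.6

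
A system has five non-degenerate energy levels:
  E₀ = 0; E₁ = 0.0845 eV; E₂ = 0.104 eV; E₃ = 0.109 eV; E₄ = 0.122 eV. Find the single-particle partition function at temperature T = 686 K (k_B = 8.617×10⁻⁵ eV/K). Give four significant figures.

k_BT = 8.617×10⁻⁵ × 686 K = 0.0591126 eV.
Eᵢ/kT = 0, 1.42948, 1.75935, 1.84394, 2.06386.
Z = Σ e^(−Eᵢ/kT) = e^(−0) + e^(−1.42948) + e^(−1.75935) + e^(−1.84394) + e^(−2.06386) = 1.00000 + 0.239433 + 0.172157 + 0.158193 + 0.126963 = 1.69675.

Z = 1.697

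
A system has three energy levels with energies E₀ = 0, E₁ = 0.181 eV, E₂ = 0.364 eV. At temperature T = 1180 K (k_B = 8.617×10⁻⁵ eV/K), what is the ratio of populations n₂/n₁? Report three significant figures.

k_BT = 8.617×10⁻⁵ × 1180 K = 0.10168 eV.
n₂/n₁ = exp[−(E₂−E₁)/kT] = exp(−(0.183 eV)/(0.10168 eV)) = exp(-1.7998) = 0.165.

0.165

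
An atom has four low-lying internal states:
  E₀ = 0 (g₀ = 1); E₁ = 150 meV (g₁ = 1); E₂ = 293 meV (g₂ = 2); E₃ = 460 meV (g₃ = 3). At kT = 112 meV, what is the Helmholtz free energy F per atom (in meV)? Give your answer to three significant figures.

-42.2 meV

Eᵢ/kT = 0, 1.3393, 2.6161, 4.1071.
Z = Σ gᵢe^(−Eᵢ/kT) = 1·e^(−0) + 1·e^(−1.3393) + 2·e^(−2.6161) + 3·e^(−4.1071) = 1.0000 + 0.26203 + 0.14617 + 0.049366 = 1.4576.
F = −kT ln Z = −112 × ln(1.4576) = −112 × 0.37679 = -42.2 meV.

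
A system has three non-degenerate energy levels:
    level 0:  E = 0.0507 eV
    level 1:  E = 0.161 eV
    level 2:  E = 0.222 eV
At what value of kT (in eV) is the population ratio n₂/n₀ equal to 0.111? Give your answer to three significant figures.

0.0779 eV

n₂/n₀ = exp[−(E₂−E₀)/kT] = 0.111.
⇒ (E₂−E₀)/kT = ln(1/0.111) = ln(9.0090) = 2.1982.
kT = 0.1713 eV / 2.1982 = 0.0779 eV.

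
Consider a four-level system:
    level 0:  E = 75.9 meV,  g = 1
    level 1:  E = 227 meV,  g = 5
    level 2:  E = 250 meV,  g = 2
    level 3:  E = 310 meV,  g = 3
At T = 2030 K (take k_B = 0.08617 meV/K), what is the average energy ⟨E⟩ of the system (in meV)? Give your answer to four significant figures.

k_BT = 0.08617 × 2030 K = 174.925 meV.
Eᵢ/kT = 0.433900, 1.29770, 1.42918, 1.77219.
Z = Σ gᵢe^(−Eᵢ/kT) = 1·e^(−0.433900) + 5·e^(−1.29770) + 2·e^(−1.42918) + 3·e^(−1.77219) = 0.647977 + 1.36580 + 0.479010 + 0.509881 = 3.00267.
⟨E⟩ = Σ Eᵢ gᵢe^(−Eᵢ/kT) / Z = (75.9·0.647977 + 227·1.36580 + 250·0.479010 + 310·0.509881) / 3.00267 = 212.2 meV.

212.2 meV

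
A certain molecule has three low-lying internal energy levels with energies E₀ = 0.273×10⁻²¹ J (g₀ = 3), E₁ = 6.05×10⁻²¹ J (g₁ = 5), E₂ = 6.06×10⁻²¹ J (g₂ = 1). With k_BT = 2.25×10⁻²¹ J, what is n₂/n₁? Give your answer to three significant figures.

0.199

n₂/n₁ = (g₂/g₁) exp[−(E₂−E₁)/kT] = (1/5) × exp(−(0.01 ×10⁻²¹ J)/(2.25 ×10⁻²¹ J)) = (1/5) × exp(-0.0044444) = 0.199.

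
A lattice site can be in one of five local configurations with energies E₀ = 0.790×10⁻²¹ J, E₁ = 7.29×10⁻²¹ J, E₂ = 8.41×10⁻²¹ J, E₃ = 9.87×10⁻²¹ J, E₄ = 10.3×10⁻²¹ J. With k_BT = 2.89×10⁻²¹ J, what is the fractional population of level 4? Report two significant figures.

0.030

Eᵢ/kT = 0.2734, 2.522, 2.910, 3.415, 3.564.
Z = Σ e^(−Eᵢ/kT) = e^(−0.2734) + e^(−2.522) + e^(−2.910) + e^(−3.415) + e^(−3.564) = 0.7608 + 0.08030 + 0.05448 + 0.03288 + 0.02833 = 0.9568.
P₄ = e^(−E₄/kT) / Z = 0.02833/0.9568 = 0.030.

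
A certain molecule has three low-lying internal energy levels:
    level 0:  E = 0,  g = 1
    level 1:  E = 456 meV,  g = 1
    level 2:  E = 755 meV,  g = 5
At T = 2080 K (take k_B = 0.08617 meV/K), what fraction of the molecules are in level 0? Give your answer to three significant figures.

k_BT = 0.08617 × 2080 K = 179.23 meV.
Eᵢ/kT = 0, 2.5442, 4.2125.
Z = Σ gᵢe^(−Eᵢ/kT) = 1·e^(−0) + 1·e^(−2.5442) + 5·e^(−4.2125) = 1.0000 + 0.078536 + 0.074046 = 1.1526.
P₀ = g₀ e^(−E₀/kT) / Z = 1.0000/1.1526 = 0.868.

0.868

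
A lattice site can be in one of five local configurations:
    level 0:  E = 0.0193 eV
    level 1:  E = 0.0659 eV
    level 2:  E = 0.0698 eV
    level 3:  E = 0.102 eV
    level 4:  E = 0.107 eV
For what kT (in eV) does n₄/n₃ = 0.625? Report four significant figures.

0.01064 eV

n₄/n₃ = exp[−(E₄−E₃)/kT] = 0.625.
⇒ (E₄−E₃)/kT = ln(1/0.625) = ln(1.60000) = 0.470004.
kT = 0.005 eV / 0.470004 = 0.01064 eV.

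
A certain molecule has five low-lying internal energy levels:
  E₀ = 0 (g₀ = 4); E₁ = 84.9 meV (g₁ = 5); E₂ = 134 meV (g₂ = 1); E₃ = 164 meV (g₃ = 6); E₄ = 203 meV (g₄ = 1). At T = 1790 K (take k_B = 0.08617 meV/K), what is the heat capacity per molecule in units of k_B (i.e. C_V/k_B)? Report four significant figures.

0.1960

k_BT = 0.08617 × 1790 K = 154.244 meV.
Eᵢ/kT = 0, 0.550427, 0.868753, 1.06325, 1.31610.
Z = Σ gᵢe^(−Eᵢ/kT) = 4·e^(−0) + 5·e^(−0.550427) + 1·e^(−0.868753) + 6·e^(−1.06325) + 1·e^(−1.31610) = 4.00000 + 2.88352 + 0.419474 + 2.07199 + 0.268179 = 9.64316.
⟨E⟩ = 72.0995 meV, ⟨E²⟩ = 9861.51 meV².
C_V/k_B = (⟨E²⟩ − ⟨E⟩²)/(kT)² = (9861.51 − 5198.34)/23791.2 = 0.1960.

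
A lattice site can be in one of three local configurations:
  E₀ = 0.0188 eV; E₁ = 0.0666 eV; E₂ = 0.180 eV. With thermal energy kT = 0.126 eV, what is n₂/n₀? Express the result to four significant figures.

n₂/n₀ = exp[−(E₂−E₀)/kT] = exp(−(0.1612 eV)/(0.126 eV)) = exp(-1.27937) = 0.2782.

0.2782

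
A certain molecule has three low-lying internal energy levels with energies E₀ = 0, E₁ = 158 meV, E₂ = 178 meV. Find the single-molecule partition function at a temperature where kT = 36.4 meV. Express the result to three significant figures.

Z = 1.02

Eᵢ/kT = 0, 4.3407, 4.8901.
Z = Σ e^(−Eᵢ/kT) = e^(−0) + e^(−4.3407) + e^(−4.8901) = 1.0000 + 0.013027 + 0.0075207 = 1.0205.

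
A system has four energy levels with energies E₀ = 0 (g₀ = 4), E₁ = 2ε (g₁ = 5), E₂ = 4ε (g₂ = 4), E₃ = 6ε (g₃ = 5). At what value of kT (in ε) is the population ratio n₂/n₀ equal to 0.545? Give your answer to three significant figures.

n₂/n₀ = (g₂/g₀) exp[−(E₂−E₀)/kT] = 0.545.
⇒ (E₂−E₀)/kT = ln((4/4)/0.545) = ln(1.8349) = 0.60699.
kT = 4ε / 0.60699 = 6.59 ε.

6.59 ε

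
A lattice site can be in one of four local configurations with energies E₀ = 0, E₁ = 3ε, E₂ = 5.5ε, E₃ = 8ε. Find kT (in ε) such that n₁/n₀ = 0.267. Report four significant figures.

2.272 ε

n₁/n₀ = exp[−(E₁−E₀)/kT] = 0.267.
⇒ (E₁−E₀)/kT = ln(1/0.267) = ln(3.74532) = 1.32051.
kT = 3ε / 1.32051 = 2.272 ε.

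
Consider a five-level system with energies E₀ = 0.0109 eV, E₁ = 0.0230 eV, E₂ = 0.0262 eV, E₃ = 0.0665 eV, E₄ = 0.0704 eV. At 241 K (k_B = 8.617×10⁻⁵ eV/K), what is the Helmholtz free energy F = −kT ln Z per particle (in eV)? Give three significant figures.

k_BT = 8.617×10⁻⁵ × 241 K = 0.020767 eV.
Eᵢ/kT = 0.52487, 1.1075, 1.2616, 3.2022, 3.3900.
Z = Σ e^(−Eᵢ/kT) = e^(−0.52487) + e^(−1.1075) + e^(−1.2616) + e^(−3.2022) + e^(−3.3900) = 0.59163 + 0.33038 + 0.28320 + 0.040673 + 0.033709 = 1.2796.
F = −kT ln Z = −0.020767 × ln(1.2796) = −0.020767 × 0.24655 = -0.00512 eV.

-0.00512 eV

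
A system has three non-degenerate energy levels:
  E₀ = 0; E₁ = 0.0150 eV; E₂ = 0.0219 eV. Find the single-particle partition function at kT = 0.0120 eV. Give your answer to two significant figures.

Eᵢ/kT = 0, 1.250, 1.825.
Z = Σ e^(−Eᵢ/kT) = e^(−0) + e^(−1.250) + e^(−1.825) = 1.000 + 0.2865 + 0.1612 = 1.448.

Z = 1.4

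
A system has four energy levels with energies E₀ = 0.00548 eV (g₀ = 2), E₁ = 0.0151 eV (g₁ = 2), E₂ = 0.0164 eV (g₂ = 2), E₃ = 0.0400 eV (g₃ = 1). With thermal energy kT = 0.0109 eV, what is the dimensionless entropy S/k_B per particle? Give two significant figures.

Eᵢ/kT = 0.5028, 1.385, 1.505, 3.670.
Z = Σ gᵢe^(−Eᵢ/kT) = 2·e^(−0.5028) + 2·e^(−1.385) + 2·e^(−1.505) + 1·e^(−3.670) = 1.210 + 0.5006 + 0.4440 + 0.02548 = 2.180.
⟨E⟩ = Σ EᵢPᵢ = 0.01032 eV.
S/k_B = ln Z + ⟨E⟩/kT = ln(2.180) + 0.01032/0.0109 = 0.7793 + 0.9468 = 1.7.

1.7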